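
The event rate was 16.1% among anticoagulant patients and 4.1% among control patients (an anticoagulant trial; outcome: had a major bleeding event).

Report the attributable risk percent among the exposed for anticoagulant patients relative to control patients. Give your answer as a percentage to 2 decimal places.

AR% = (0.16100 − 0.04100) / 0.16100 = 0.7453 → 74.53%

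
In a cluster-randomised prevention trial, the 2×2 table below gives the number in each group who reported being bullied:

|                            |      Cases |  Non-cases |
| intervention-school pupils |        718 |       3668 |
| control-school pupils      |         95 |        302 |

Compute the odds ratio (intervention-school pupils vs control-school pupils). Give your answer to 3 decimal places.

OR = (718 × 302) / (3668 × 95) = 216836/348460 ≈ 0.622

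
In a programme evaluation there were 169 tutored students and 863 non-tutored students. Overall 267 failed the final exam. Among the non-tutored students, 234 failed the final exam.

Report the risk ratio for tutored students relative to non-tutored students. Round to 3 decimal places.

0.720

tutored students with the outcome: 267 − 234 = 33
tutored students without the outcome: 169 − 33 = 136
non-tutored students without the outcome: 863 − 234 = 629
risk, tutored students = 33/169 = 0.1953
risk, non-tutored students = 234/863 = 0.2711
RR = 0.1953 / 0.2711 = 0.720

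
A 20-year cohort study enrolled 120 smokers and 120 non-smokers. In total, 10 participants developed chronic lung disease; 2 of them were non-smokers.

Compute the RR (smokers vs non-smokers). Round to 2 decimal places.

smokers with the outcome: 10 − 2 = 8
smokers without the outcome: 120 − 8 = 112
non-smokers without the outcome: 120 − 2 = 118
risk, smokers = 8/120 = 0.06667
risk, non-smokers = 2/120 = 0.01667
RR = 0.06667 / 0.01667 = 4.00

RR = 4.00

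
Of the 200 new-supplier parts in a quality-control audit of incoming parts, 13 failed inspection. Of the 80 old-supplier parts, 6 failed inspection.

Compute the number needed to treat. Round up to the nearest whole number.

risk, new-supplier parts = 13/200 = 0.065000
risk, old-supplier parts = 6/80 = 0.075000
absolute risk difference = 0.010000
1 / 0.010000 = 100.000 → round up → 100

NNT = 100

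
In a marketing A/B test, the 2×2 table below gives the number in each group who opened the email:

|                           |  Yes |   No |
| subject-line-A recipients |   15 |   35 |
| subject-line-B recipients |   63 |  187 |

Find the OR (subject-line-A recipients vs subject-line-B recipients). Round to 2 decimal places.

OR = (15 × 187) / (35 × 63) = 2805/2205 ≈ 1.27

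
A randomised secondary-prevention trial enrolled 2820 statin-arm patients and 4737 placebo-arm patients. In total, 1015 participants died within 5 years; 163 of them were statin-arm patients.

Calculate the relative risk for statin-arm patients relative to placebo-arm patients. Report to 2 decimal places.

RR: 0.32

statin-arm patients without the outcome: 2820 − 163 = 2657
placebo-arm patients with the outcome: 1015 − 163 = 852
placebo-arm patients without the outcome: 4737 − 852 = 3885
risk, statin-arm patients = 163/2820 = 0.0578
risk, placebo-arm patients = 852/4737 = 0.1799
RR = 0.0578 / 0.1799 = 0.32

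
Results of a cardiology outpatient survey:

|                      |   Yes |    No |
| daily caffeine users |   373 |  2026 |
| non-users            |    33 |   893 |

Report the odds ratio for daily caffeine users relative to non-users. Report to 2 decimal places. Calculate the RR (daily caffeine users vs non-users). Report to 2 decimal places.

OR = (373 × 893) / (2026 × 33) = 333089/66858 ≈ 4.98
risk, daily caffeine users = 373/2399 = 0.15548
risk, non-users = 33/926 = 0.03564
RR = 0.15548 / 0.03564 = 4.36

OR = 4.98; RR = 4.36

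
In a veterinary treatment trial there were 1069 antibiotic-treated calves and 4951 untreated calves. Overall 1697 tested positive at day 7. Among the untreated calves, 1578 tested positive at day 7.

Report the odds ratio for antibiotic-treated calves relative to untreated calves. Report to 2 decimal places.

0.27

antibiotic-treated calves with the outcome: 1697 − 1578 = 119
antibiotic-treated calves without the outcome: 1069 − 119 = 950
untreated calves without the outcome: 4951 − 1578 = 3373
OR = (119 × 3373) / (950 × 1578) = 401387/1499100 ≈ 0.27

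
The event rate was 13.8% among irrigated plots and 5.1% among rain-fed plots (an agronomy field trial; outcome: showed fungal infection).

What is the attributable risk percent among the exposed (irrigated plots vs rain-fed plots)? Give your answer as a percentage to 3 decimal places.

AR% = (0.1380 − 0.0510) / 0.1380 = 0.6304 → 63.043%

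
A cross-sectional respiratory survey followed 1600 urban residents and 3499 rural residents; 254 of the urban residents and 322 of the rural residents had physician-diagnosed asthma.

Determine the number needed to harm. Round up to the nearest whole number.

NNH ≈ 15

risk, urban residents = 254/1600 = 0.158750
risk, rural residents = 322/3499 = 0.092026
absolute risk difference = 0.066724
1 / 0.066724 = 14.987 → round up → 15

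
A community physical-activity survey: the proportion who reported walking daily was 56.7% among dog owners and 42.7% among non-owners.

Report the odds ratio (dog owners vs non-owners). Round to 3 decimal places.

1.757

odds, dog owners = 0.5670/0.4330 = 1.3095
odds, non-owners = 0.4270/0.5730 = 0.7452
OR = 1.3095 / 0.7452 = 1.757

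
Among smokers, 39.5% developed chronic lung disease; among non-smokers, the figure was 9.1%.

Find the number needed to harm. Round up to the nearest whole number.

absolute risk difference = 0.304000
1 / 0.304000 = 3.289 → round up → 4

NNH = 4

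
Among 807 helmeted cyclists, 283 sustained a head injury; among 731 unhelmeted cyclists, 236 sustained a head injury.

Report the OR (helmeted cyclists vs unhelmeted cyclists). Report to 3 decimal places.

1.133

odds, helmeted cyclists = 283/524 = 0.5401
odds, unhelmeted cyclists = 236/495 = 0.4768
OR = 0.5401 / 0.4768 = 1.133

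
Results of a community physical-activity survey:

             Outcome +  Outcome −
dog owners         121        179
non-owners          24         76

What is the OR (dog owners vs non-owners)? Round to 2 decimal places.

odds, dog owners = 121/179 = 0.6760
odds, non-owners = 24/76 = 0.3158
OR = 0.6760 / 0.3158 = 2.14

OR ≈ 2.14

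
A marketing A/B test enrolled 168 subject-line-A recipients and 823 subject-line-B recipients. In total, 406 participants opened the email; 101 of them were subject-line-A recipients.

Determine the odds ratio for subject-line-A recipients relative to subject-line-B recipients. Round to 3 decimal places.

subject-line-A recipients without the outcome: 168 − 101 = 67
subject-line-B recipients with the outcome: 406 − 101 = 305
subject-line-B recipients without the outcome: 823 − 305 = 518
OR = (101 × 518) / (67 × 305) = 52318/20435 ≈ 2.560

2.560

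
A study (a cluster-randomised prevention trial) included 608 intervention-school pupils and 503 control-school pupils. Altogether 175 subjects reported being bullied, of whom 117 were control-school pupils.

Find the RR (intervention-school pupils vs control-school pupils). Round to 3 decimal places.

intervention-school pupils with the outcome: 175 − 117 = 58
intervention-school pupils without the outcome: 608 − 58 = 550
control-school pupils without the outcome: 503 − 117 = 386
risk, intervention-school pupils = 58/608 = 0.0954
risk, control-school pupils = 117/503 = 0.2326
RR = 0.0954 / 0.2326 = 0.410

RR ≈ 0.410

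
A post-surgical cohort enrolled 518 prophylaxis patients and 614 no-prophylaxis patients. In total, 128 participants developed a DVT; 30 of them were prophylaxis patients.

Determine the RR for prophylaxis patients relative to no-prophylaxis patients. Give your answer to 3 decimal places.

prophylaxis patients without the outcome: 518 − 30 = 488
no-prophylaxis patients with the outcome: 128 − 30 = 98
no-prophylaxis patients without the outcome: 614 − 98 = 516
risk, prophylaxis patients = 30/518 = 0.0579
risk, no-prophylaxis patients = 98/614 = 0.1596
RR = 0.0579 / 0.1596 = 0.363

0.363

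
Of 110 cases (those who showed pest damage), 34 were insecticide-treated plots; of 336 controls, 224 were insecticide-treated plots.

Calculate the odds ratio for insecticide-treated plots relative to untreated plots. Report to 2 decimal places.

OR = 0.22

odds, insecticide-treated plots = 34/224 = 0.1518
odds, untreated plots = 76/112 = 0.6786
OR = 0.1518 / 0.6786 = 0.22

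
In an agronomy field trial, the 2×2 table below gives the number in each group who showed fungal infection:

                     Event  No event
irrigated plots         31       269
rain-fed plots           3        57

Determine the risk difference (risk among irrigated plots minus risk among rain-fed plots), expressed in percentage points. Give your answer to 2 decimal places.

risk, irrigated plots = 31/300 = 0.1033
risk, rain-fed plots = 3/60 = 0.0500
risk difference = 0.1033 − 0.0500 = 0.0533 → 5.33 percentage points

RD ≈ 5.33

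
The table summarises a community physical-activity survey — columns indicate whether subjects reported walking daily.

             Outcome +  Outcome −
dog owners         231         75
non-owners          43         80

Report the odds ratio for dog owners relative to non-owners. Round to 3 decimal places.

OR = (231 × 80) / (75 × 43) = 18480/3225 ≈ 5.730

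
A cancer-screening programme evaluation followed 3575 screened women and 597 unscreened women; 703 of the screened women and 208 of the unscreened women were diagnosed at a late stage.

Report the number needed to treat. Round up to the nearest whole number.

NNT: 7

risk, screened women = 703/3575 = 0.196643
risk, unscreened women = 208/597 = 0.348409
absolute risk difference = 0.151765
1 / 0.151765 = 6.589 → round up → 7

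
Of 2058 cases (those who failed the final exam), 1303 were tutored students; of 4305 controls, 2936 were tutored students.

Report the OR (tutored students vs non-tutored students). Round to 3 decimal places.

OR = (1303 × 1369) / (2936 × 755) = 1783807/2216680 ≈ 0.805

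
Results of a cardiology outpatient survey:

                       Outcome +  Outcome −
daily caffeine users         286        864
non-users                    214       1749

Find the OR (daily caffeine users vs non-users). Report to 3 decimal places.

OR = (286 × 1749) / (864 × 214) = 500214/184896 ≈ 2.705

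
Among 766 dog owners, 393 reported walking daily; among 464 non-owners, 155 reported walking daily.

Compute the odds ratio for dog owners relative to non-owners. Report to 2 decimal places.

odds, dog owners = 393/373 = 1.0536
odds, non-owners = 155/309 = 0.5016
OR = 1.0536 / 0.5016 = 2.10

OR ≈ 2.10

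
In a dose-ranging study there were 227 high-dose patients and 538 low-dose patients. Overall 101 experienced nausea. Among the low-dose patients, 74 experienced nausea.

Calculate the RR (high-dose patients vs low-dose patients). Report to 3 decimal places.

high-dose patients with the outcome: 101 − 74 = 27
high-dose patients without the outcome: 227 − 27 = 200
low-dose patients without the outcome: 538 − 74 = 464
risk, high-dose patients = 27/227 = 0.1189
risk, low-dose patients = 74/538 = 0.1375
RR = 0.1189 / 0.1375 = 0.865

0.865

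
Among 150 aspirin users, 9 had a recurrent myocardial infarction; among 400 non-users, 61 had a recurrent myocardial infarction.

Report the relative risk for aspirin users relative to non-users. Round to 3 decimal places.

risk, aspirin users = 9/150 = 0.0600
risk, non-users = 61/400 = 0.1525
RR = 0.0600 / 0.1525 = 0.393

0.393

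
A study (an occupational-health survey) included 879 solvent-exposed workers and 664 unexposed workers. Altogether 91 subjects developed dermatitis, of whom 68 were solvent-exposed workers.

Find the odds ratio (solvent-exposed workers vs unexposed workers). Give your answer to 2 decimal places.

solvent-exposed workers without the outcome: 879 − 68 = 811
unexposed workers with the outcome: 91 − 68 = 23
unexposed workers without the outcome: 664 − 23 = 641
OR = (68 × 641) / (811 × 23) = 43588/18653 ≈ 2.34

2.34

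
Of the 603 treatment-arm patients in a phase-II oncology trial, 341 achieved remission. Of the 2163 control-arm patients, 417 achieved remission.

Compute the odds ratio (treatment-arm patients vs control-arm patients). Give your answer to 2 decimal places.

odds, treatment-arm patients = 341/262 = 1.3015
odds, control-arm patients = 417/1746 = 0.2388
OR = 1.3015 / 0.2388 = 5.45

OR: 5.45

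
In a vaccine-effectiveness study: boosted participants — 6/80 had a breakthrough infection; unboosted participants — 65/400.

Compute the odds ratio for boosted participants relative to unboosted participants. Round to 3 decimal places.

OR = (6 × 335) / (74 × 65) = 2010/4810 ≈ 0.418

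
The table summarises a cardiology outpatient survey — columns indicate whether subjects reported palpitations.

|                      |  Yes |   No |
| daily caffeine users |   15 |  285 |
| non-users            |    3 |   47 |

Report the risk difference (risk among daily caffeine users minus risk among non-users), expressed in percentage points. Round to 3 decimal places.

RD = -1.000

risk, daily caffeine users = 15/300 = 0.0500
risk, non-users = 3/50 = 0.0600
risk difference = 0.0500 − 0.0600 = -0.0100 → -1.000 percentage points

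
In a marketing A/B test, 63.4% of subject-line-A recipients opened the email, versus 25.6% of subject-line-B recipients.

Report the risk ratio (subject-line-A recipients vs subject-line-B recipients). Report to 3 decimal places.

RR = 0.6340 / 0.2560 = 2.477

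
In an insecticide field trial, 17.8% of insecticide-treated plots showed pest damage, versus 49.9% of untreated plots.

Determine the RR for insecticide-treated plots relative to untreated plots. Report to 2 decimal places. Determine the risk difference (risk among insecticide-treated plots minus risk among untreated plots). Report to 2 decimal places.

RR = 0.1780 / 0.4990 = 0.36
risk difference = 0.1780 − 0.4990 = -0.32

RR = 0.36; RD = -0.32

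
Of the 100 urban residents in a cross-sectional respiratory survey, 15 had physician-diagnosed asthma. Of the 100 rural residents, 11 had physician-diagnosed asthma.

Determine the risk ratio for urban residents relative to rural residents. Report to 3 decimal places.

risk, urban residents = 15/100 = 0.1500
risk, rural residents = 11/100 = 0.1100
RR = 0.1500 / 0.1100 = 1.364

1.364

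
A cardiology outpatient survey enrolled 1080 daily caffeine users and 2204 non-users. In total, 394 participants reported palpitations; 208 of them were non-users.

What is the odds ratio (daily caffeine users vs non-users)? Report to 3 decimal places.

daily caffeine users with the outcome: 394 − 208 = 186
daily caffeine users without the outcome: 1080 − 186 = 894
non-users without the outcome: 2204 − 208 = 1996
OR = (186 × 1996) / (894 × 208) = 371256/185952 ≈ 1.997

OR ≈ 1.997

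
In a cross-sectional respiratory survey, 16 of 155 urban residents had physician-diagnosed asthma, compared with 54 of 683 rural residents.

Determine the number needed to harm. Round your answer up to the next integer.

risk, urban residents = 16/155 = 0.103226
risk, rural residents = 54/683 = 0.079063
absolute risk difference = 0.024163
1 / 0.024163 = 41.386 → round up → 42

42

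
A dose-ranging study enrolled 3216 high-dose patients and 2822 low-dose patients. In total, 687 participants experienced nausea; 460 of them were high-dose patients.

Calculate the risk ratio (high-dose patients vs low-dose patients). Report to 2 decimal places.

RR ≈ 1.78

high-dose patients without the outcome: 3216 − 460 = 2756
low-dose patients with the outcome: 687 − 460 = 227
low-dose patients without the outcome: 2822 − 227 = 2595
risk, high-dose patients = 460/3216 = 0.1430
risk, low-dose patients = 227/2822 = 0.0804
RR = 0.1430 / 0.0804 = 1.78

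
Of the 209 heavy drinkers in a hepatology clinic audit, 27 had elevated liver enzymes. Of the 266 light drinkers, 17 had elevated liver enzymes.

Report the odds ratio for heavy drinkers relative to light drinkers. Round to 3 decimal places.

OR = (27 × 249) / (182 × 17) = 6723/3094 ≈ 2.173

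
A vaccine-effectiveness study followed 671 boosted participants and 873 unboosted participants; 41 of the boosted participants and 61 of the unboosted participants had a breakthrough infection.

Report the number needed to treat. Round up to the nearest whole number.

risk, boosted participants = 41/671 = 0.061103
risk, unboosted participants = 61/873 = 0.069874
absolute risk difference = 0.008771
1 / 0.008771 = 114.012 → round up → 115

NNT = 115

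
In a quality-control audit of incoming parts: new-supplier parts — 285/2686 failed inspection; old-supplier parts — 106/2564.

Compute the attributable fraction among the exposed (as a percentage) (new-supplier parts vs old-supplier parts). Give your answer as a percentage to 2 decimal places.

risk, new-supplier parts = 285/2686 = 0.10611
risk, old-supplier parts = 106/2564 = 0.04134
AR% = (0.10611 − 0.04134) / 0.10611 = 0.6104 → 61.04%

AR% = 61.04%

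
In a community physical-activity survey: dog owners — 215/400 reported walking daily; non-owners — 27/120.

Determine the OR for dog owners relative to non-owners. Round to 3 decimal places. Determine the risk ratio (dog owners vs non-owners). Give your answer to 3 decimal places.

odds, dog owners = 215/185 = 1.1622
odds, non-owners = 27/93 = 0.2903
OR = 1.1622 / 0.2903 = 4.003
risk, dog owners = 215/400 = 0.5375
risk, non-owners = 27/120 = 0.2250
RR = 0.5375 / 0.2250 = 2.389

OR = 4.003; RR = 2.389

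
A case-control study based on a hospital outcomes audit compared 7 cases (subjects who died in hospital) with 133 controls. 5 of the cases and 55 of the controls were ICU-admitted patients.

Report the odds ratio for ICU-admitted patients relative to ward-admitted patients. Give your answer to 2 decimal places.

OR = (5 × 78) / (55 × 2) = 390/110 ≈ 3.55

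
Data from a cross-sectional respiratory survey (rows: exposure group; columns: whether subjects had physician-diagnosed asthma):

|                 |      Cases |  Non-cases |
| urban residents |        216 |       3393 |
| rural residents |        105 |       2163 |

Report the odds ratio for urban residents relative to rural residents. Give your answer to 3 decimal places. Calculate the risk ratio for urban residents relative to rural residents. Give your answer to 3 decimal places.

OR = (216 × 2163) / (3393 × 105) = 467208/356265 ≈ 1.311
risk, urban residents = 216/3609 = 0.05985
risk, rural residents = 105/2268 = 0.04630
RR = 0.05985 / 0.04630 = 1.293

OR = 1.311; RR = 1.293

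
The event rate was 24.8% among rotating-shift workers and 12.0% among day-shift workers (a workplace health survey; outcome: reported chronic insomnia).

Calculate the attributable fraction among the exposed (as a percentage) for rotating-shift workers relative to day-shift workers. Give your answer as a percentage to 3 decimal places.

AR% = (0.2480 − 0.1200) / 0.2480 = 0.5161 → 51.613%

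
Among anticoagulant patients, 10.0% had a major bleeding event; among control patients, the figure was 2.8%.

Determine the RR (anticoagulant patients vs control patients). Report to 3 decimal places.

RR = 0.10000 / 0.02800 = 3.571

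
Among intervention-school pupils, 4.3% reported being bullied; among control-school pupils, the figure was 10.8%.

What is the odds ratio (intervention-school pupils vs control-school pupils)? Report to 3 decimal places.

odds, intervention-school pupils = 0.04300/0.95700 = 0.04493
odds, control-school pupils = 0.10800/0.89200 = 0.12108
OR = 0.04493 / 0.12108 = 0.371

0.371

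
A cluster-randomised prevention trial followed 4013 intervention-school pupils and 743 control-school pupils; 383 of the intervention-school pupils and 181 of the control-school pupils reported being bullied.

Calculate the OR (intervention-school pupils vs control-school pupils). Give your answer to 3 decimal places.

OR = (383 × 562) / (3630 × 181) = 215246/657030 ≈ 0.328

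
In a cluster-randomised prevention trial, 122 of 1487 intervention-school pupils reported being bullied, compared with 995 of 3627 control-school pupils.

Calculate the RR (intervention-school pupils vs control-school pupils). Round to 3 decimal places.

risk, intervention-school pupils = 122/1487 = 0.0820
risk, control-school pupils = 995/3627 = 0.2743
RR = 0.0820 / 0.2743 = 0.299

0.299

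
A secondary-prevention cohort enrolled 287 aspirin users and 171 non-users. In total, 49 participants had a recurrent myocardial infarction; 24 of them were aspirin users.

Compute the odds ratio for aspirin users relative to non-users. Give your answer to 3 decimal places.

aspirin users without the outcome: 287 − 24 = 263
non-users with the outcome: 49 − 24 = 25
non-users without the outcome: 171 − 25 = 146
odds, aspirin users = 24/263 = 0.0913
odds, non-users = 25/146 = 0.1712
OR = 0.0913 / 0.1712 = 0.533

OR ≈ 0.533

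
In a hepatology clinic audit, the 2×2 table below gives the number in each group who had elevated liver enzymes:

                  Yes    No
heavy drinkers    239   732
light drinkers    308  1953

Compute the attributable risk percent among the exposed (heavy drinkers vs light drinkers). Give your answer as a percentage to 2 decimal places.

risk, heavy drinkers = 239/971 = 0.2461
risk, light drinkers = 308/2261 = 0.1362
AR% = (0.2461 − 0.1362) / 0.2461 = 0.4466 → 44.66%

AR% ≈ 44.66%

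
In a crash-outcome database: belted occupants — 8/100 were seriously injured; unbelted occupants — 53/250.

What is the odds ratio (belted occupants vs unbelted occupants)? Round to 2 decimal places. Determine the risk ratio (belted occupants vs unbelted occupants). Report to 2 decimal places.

OR = 0.32; RR = 0.38

OR = (8 × 197) / (92 × 53) = 1576/4876 ≈ 0.32
risk, belted occupants = 8/100 = 0.0800
risk, unbelted occupants = 53/250 = 0.2120
RR = 0.0800 / 0.2120 = 0.38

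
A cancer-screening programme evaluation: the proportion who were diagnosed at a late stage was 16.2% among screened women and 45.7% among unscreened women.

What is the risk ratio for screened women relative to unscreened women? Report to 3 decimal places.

RR = 0.1620 / 0.4570 = 0.354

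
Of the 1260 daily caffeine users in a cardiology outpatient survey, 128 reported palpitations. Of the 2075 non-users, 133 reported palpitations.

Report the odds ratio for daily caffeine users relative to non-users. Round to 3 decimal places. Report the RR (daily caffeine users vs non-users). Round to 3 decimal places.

odds, daily caffeine users = 128/1132 = 0.1131
odds, non-users = 133/1942 = 0.0685
OR = 0.1131 / 0.0685 = 1.651
risk, daily caffeine users = 128/1260 = 0.1016
risk, non-users = 133/2075 = 0.0641
RR = 0.1016 / 0.0641 = 1.585

OR = 1.651; RR = 1.585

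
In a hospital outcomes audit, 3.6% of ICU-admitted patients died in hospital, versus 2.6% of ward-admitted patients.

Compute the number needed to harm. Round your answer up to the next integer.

100

absolute risk difference = 0.010000
1 / 0.010000 = 100.000 → round up → 100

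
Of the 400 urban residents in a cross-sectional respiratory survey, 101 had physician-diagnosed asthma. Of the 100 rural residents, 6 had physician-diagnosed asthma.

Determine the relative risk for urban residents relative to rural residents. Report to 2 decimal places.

RR: 4.21

risk, urban residents = 101/400 = 0.2525
risk, rural residents = 6/100 = 0.0600
RR = 0.2525 / 0.0600 = 4.21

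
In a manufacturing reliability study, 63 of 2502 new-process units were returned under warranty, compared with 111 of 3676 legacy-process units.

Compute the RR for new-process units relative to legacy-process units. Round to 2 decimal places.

0.83

risk, new-process units = 63/2502 = 0.02518
risk, legacy-process units = 111/3676 = 0.03020
RR = 0.02518 / 0.03020 = 0.83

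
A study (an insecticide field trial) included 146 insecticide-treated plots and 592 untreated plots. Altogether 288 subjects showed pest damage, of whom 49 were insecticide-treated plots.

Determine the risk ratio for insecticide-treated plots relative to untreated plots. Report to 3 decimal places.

0.831

insecticide-treated plots without the outcome: 146 − 49 = 97
untreated plots with the outcome: 288 − 49 = 239
untreated plots without the outcome: 592 − 239 = 353
risk, insecticide-treated plots = 49/146 = 0.3356
risk, untreated plots = 239/592 = 0.4037
RR = 0.3356 / 0.4037 = 0.831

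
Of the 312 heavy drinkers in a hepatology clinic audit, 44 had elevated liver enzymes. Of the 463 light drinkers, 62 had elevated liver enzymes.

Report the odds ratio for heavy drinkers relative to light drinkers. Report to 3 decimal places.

OR = (44 × 401) / (268 × 62) = 17644/16616 ≈ 1.062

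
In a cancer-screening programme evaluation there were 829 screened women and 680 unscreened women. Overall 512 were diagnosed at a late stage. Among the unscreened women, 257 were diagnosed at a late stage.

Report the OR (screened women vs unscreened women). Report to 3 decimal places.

0.731

screened women with the outcome: 512 − 257 = 255
screened women without the outcome: 829 − 255 = 574
unscreened women without the outcome: 680 − 257 = 423
odds, screened women = 255/574 = 0.4443
odds, unscreened women = 257/423 = 0.6076
OR = 0.4443 / 0.6076 = 0.731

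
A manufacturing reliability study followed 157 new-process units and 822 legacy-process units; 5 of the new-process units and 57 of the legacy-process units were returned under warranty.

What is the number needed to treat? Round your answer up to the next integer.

27

risk, new-process units = 5/157 = 0.031847
risk, legacy-process units = 57/822 = 0.069343
absolute risk difference = 0.037496
1 / 0.037496 = 26.670 → round up → 27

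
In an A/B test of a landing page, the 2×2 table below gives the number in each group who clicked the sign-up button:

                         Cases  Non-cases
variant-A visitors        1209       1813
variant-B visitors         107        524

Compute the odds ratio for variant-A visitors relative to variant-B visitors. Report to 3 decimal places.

OR = (1209 × 524) / (1813 × 107) = 633516/193991 ≈ 3.266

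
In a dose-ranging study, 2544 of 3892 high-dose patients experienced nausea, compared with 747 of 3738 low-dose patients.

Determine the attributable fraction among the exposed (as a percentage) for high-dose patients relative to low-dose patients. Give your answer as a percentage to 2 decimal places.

risk, high-dose patients = 2544/3892 = 0.6536
risk, low-dose patients = 747/3738 = 0.1998
AR% = (0.6536 − 0.1998) / 0.6536 = 0.6943 → 69.43%

69.43%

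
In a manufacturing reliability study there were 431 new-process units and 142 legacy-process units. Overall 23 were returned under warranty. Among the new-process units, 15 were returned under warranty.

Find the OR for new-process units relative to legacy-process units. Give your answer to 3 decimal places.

0.604

new-process units without the outcome: 431 − 15 = 416
legacy-process units with the outcome: 23 − 15 = 8
legacy-process units without the outcome: 142 − 8 = 134
odds, new-process units = 15/416 = 0.03606
odds, legacy-process units = 8/134 = 0.05970
OR = 0.03606 / 0.05970 = 0.604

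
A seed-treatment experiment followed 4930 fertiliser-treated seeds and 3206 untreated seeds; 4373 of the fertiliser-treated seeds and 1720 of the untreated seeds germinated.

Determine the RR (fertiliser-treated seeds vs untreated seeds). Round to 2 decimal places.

risk, fertiliser-treated seeds = 4373/4930 = 0.8870
risk, untreated seeds = 1720/3206 = 0.5365
RR = 0.8870 / 0.5365 = 1.65

RR ≈ 1.65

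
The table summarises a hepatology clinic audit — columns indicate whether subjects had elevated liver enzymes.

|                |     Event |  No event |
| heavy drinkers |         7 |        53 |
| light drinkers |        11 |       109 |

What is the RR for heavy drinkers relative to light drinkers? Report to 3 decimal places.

RR: 1.273

risk, heavy drinkers = 7/60 = 0.1167
risk, light drinkers = 11/120 = 0.0917
RR = 0.1167 / 0.0917 = 1.273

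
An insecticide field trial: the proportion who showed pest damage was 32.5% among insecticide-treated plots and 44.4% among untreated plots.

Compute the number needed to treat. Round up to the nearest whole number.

absolute risk difference = 0.119000
1 / 0.119000 = 8.403 → round up → 9

NNT: 9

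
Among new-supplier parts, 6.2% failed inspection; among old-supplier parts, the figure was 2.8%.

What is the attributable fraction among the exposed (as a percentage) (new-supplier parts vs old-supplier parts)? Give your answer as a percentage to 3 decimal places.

AR% = (0.06200 − 0.02800) / 0.06200 = 0.5484 → 54.839%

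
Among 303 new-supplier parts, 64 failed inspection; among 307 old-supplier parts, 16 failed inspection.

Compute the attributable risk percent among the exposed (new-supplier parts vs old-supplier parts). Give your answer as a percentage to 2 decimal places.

risk, new-supplier parts = 64/303 = 0.2112
risk, old-supplier parts = 16/307 = 0.0521
AR% = (0.2112 − 0.0521) / 0.2112 = 0.7533 → 75.33%

AR%: 75.33%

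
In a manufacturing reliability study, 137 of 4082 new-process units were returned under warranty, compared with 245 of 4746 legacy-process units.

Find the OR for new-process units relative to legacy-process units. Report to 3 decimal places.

odds, new-process units = 137/3945 = 0.03473
odds, legacy-process units = 245/4501 = 0.05443
OR = 0.03473 / 0.05443 = 0.638

OR: 0.638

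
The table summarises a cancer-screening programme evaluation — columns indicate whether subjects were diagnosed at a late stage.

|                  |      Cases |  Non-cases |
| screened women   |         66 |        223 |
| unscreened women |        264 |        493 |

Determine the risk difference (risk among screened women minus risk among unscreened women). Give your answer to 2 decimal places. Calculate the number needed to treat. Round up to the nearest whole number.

risk, screened women = 66/289 = 0.2284
risk, unscreened women = 264/757 = 0.3487
risk difference = 0.2284 − 0.3487 = -0.12
absolute risk difference = 0.120371
1 / 0.120371 = 8.308 → round up → 9

RD = -0.12; NNT = 9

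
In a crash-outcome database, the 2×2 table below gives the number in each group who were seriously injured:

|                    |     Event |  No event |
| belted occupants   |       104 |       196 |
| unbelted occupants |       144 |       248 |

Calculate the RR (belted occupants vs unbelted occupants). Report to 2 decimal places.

0.94

risk, belted occupants = 104/300 = 0.3467
risk, unbelted occupants = 144/392 = 0.3673
RR = 0.3467 / 0.3673 = 0.94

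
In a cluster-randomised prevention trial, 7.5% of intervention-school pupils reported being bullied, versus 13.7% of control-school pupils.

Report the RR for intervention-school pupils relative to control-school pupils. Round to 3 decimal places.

RR = 0.0750 / 0.1370 = 0.547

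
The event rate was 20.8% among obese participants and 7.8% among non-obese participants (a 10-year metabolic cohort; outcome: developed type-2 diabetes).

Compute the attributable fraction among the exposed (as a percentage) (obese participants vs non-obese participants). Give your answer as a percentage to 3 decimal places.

AR% = (0.2080 − 0.0780) / 0.2080 = 0.6250 → 62.500%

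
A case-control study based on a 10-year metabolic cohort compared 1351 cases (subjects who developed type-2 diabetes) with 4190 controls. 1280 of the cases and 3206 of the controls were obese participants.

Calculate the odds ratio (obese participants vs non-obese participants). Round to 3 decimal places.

OR = (1280 × 984) / (3206 × 71) = 1259520/227626 ≈ 5.533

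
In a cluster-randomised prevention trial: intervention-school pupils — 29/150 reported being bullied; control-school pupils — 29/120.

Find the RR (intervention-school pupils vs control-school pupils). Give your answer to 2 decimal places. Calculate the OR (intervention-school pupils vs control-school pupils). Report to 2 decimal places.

risk, intervention-school pupils = 29/150 = 0.1933
risk, control-school pupils = 29/120 = 0.2417
RR = 0.1933 / 0.2417 = 0.80
odds, intervention-school pupils = 29/121 = 0.2397
odds, control-school pupils = 29/91 = 0.3187
OR = 0.2397 / 0.3187 = 0.75

RR = 0.80; OR = 0.75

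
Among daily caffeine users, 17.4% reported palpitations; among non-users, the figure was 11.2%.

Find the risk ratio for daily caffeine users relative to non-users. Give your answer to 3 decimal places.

RR = 0.1740 / 0.1120 = 1.554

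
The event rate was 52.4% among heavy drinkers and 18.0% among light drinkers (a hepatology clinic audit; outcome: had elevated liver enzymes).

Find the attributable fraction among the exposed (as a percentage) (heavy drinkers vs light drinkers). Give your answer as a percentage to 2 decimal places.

AR% = (0.5240 − 0.1800) / 0.5240 = 0.6565 → 65.65%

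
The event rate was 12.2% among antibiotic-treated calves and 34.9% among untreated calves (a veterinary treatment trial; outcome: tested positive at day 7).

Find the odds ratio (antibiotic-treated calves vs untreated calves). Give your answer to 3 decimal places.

OR ≈ 0.259

odds, antibiotic-treated calves = 0.1220/0.8780 = 0.1390
odds, untreated calves = 0.3490/0.6510 = 0.5361
OR = 0.1390 / 0.5361 = 0.259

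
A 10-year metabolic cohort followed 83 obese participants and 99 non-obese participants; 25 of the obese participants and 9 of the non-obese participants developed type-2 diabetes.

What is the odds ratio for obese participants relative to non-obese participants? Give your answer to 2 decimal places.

odds, obese participants = 25/58 = 0.4310
odds, non-obese participants = 9/90 = 0.1000
OR = 0.4310 / 0.1000 = 4.31

4.31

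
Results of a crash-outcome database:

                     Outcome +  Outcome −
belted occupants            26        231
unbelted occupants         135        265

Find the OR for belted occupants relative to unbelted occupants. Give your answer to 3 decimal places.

OR = (26 × 265) / (231 × 135) = 6890/31185 ≈ 0.221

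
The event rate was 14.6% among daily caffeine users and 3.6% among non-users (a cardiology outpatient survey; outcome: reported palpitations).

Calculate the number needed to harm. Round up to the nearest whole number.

NNH = 10

absolute risk difference = 0.110000
1 / 0.110000 = 9.091 → round up → 10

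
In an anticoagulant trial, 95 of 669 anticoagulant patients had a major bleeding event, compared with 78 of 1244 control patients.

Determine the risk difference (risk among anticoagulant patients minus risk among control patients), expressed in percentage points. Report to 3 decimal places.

risk, anticoagulant patients = 95/669 = 0.1420
risk, control patients = 78/1244 = 0.0627
risk difference = 0.1420 − 0.0627 = 0.0793 → 7.930 percentage points

RD = 7.930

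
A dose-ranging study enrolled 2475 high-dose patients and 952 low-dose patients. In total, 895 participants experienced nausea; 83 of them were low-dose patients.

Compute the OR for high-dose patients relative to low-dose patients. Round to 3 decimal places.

high-dose patients with the outcome: 895 − 83 = 812
high-dose patients without the outcome: 2475 − 812 = 1663
low-dose patients without the outcome: 952 − 83 = 869
OR = (812 × 869) / (1663 × 83) = 705628/138029 ≈ 5.112

OR: 5.112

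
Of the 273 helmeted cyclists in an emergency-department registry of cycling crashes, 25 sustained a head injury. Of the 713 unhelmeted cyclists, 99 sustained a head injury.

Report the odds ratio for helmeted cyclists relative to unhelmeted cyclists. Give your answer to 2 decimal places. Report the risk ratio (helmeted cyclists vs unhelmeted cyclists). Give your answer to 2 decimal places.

OR = (25 × 614) / (248 × 99) = 15350/24552 ≈ 0.63
risk, helmeted cyclists = 25/273 = 0.0916
risk, unhelmeted cyclists = 99/713 = 0.1388
RR = 0.0916 / 0.1388 = 0.66

OR = 0.63; RR = 0.66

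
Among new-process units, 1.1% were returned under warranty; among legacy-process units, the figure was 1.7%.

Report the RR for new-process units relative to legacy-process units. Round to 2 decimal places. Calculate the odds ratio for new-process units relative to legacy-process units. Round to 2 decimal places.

RR = 0.65; OR = 0.64

RR = 0.01100 / 0.01700 = 0.65
odds, new-process units = 0.01100/0.98900 = 0.01112
odds, legacy-process units = 0.01700/0.98300 = 0.01729
OR = 0.01112 / 0.01729 = 0.64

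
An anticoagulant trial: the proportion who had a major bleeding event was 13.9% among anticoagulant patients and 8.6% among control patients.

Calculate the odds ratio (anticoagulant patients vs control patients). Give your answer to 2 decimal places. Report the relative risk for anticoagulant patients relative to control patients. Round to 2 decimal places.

odds, anticoagulant patients = 0.1390/0.8610 = 0.1614
odds, control patients = 0.0860/0.9140 = 0.0941
OR = 0.1614 / 0.0941 = 1.72
RR = 0.1390 / 0.0860 = 1.62

OR = 1.72; RR = 1.62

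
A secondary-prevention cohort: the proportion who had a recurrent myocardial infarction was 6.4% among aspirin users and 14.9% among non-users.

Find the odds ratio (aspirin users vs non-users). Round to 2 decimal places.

OR ≈ 0.39

odds, aspirin users = 0.0640/0.9360 = 0.0684
odds, non-users = 0.1490/0.8510 = 0.1751
OR = 0.0684 / 0.1751 = 0.39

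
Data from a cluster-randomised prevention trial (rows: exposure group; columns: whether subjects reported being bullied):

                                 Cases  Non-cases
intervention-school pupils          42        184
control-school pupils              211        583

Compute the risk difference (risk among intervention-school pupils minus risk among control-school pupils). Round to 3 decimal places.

risk, intervention-school pupils = 42/226 = 0.1858
risk, control-school pupils = 211/794 = 0.2657
risk difference = 0.1858 − 0.2657 = -0.080

-0.080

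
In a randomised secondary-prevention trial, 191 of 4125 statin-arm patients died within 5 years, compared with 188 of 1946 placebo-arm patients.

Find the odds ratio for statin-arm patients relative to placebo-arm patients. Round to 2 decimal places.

OR = (191 × 1758) / (3934 × 188) = 335778/739592 ≈ 0.45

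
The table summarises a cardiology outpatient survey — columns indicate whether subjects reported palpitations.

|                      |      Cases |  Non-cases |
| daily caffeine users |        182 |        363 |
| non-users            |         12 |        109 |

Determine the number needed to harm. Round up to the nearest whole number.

risk, daily caffeine users = 182/545 = 0.333945
risk, non-users = 12/121 = 0.099174
absolute risk difference = 0.234771
1 / 0.234771 = 4.259 → round up → 5

NNH ≈ 5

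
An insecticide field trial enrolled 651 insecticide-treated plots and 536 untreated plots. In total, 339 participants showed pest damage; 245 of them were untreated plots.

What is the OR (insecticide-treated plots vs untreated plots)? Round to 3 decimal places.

0.200

insecticide-treated plots with the outcome: 339 − 245 = 94
insecticide-treated plots without the outcome: 651 − 94 = 557
untreated plots without the outcome: 536 − 245 = 291
OR = (94 × 291) / (557 × 245) = 27354/136465 ≈ 0.200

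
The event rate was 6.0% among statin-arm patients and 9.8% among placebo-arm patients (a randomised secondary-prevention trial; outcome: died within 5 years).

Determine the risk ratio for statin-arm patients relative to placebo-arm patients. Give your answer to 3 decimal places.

RR = 0.0600 / 0.0980 = 0.612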